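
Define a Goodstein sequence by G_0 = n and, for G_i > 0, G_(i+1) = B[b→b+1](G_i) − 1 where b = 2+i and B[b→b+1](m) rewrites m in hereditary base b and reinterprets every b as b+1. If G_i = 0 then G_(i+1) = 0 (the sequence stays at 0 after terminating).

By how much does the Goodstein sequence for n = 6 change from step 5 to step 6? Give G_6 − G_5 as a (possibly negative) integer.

89204

G_0 = 6. HB_2(6) = 2^2 + 2. Bump = 30. G_1 = 29.
G_1 = 29. HB_3(29) = 3^3 + 2. Bump = 258. G_2 = 257.
G_2 = 257. HB_4(257) = 4^4 + 1. Bump = 3126. G_3 = 3125.
G_3 = 3125. HB_5(3125) = 5^5. Bump = 46656. G_4 = 46655.
G_4 = 46655. HB_6(46655) = 5·6^5 + 5·6^4 + 5·6^3 + 5·6^2 + 5·6 + 5. Bump = 98040. G_5 = 98039.
G_5 = 98039. HB_7(98039) = 5·7^5 + 5·7^4 + 5·7^3 + 5·7^2 + 5·7 + 4. Bump = 187244. G_6 = 187243.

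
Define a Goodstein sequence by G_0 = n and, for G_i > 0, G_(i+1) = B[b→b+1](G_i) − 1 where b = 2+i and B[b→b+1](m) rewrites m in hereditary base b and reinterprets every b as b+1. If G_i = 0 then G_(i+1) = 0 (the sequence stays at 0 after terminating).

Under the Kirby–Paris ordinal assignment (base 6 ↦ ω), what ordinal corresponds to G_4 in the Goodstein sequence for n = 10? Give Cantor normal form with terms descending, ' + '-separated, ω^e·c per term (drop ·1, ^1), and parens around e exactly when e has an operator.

G_0 = 10. HB_2(10) = 2^(2 + 1) + 2. Bump = 84. G_1 = 83.
G_1 = 83. HB_3(83) = 3^(3 + 1) + 2. Bump = 1026. G_2 = 1025.
G_2 = 1025. HB_4(1025) = 4^(4 + 1) + 1. Bump = 15626. G_3 = 15625.
G_3 = 15625. HB_5(15625) = 5^(5 + 1). Bump = 279936. G_4 = 279935.
G_4 = 279935. HB_6(279935) = 5·6^6 + 5·6^5 + 5·6^4 + 5·6^3 + 5·6^2 + 5·6 + 5. Bump = 4215755. G_5 = 4215754.

ω^ω·5 + ω^5·5 + ω^4·5 + ω^3·5 + ω^2·5 + ω·5 + 5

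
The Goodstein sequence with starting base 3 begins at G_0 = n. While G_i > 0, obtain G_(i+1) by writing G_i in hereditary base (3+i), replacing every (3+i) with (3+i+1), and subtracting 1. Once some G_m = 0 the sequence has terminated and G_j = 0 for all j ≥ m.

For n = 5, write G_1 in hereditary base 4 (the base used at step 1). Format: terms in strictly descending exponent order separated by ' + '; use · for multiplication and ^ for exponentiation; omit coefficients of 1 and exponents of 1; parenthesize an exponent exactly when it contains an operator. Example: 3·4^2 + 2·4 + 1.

4 + 1

[0] 5 ≡ 3 + 2 (base 3). Lift 4: 6. −1: 5.
[1] 5 ≡ 4 + 1 (base 4). Lift 5: 6. −1: 5.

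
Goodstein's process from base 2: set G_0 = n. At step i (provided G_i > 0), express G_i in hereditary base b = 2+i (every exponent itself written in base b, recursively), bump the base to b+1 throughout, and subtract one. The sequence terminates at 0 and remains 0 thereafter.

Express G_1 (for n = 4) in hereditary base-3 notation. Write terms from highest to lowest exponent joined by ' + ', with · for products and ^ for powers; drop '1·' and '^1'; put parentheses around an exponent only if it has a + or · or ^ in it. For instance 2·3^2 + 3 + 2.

2·3^2 + 2·3 + 2

base 2: 4 = 2^2; at 3: 3^3 = 27; next = 26
base 3: 26 = 2·3^2 + 2·3 + 2; at 4: 2·4^2 + 2·4 + 2 = 42; next = 41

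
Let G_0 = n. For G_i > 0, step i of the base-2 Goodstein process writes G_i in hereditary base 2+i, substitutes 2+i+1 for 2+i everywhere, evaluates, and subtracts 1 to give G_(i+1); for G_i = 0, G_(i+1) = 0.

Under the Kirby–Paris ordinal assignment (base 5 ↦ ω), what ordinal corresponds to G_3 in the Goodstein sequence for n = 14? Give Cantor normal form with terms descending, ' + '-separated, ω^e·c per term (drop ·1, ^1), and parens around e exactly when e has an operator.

ω^(ω + 1) + ω^ω

(0) 14|_2 = 2^(2 + 1) + 2^2 + 2 ↦ 3^(3 + 1) + 3^3 + 3|_3 = 111 ⇒ 110
(1) 110|_3 = 3^(3 + 1) + 3^3 + 2 ↦ 4^(4 + 1) + 4^4 + 2|_4 = 1282 ⇒ 1281
(2) 1281|_4 = 4^(4 + 1) + 4^4 + 1 ↦ 5^(5 + 1) + 5^5 + 1|_5 = 18751 ⇒ 18750
(3) 18750|_5 = 5^(5 + 1) + 5^5 ↦ 6^(6 + 1) + 6^6|_6 = 326592 ⇒ 326591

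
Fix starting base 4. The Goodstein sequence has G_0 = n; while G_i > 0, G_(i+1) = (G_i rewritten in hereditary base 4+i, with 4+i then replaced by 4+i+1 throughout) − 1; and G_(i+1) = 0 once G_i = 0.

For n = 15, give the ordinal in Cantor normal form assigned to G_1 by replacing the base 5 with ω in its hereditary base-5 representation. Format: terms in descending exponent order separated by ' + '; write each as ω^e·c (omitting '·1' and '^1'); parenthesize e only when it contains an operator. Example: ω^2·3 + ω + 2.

step 0: 15 = 3·4 + 3; sub 5 for 4: 3·5 + 3; = 18; G_1 = 18−1 = 17
step 1: 17 = 3·5 + 2; sub 6 for 5: 3·6 + 2; = 20; G_2 = 20−1 = 19

ω·3 + 2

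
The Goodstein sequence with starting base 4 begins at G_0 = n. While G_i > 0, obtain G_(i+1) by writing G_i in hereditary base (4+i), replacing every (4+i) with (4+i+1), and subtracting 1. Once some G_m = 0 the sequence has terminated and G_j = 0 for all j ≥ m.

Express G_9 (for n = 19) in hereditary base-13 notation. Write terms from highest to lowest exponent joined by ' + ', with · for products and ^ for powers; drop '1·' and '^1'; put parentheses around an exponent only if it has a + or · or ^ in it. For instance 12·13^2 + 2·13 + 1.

(0) 19|_4 = 4^2 + 3 ↦ 5^2 + 3|_5 = 28 ⇒ 27
(1) 27|_5 = 5^2 + 2 ↦ 6^2 + 2|_6 = 38 ⇒ 37
(2) 37|_6 = 6^2 + 1 ↦ 7^2 + 1|_7 = 50 ⇒ 49
(3) 49|_7 = 7^2 ↦ 8^2|_8 = 64 ⇒ 63
(4) 63|_8 = 7·8 + 7 ↦ 7·9 + 7|_9 = 70 ⇒ 69
(5) 69|_9 = 7·9 + 6 ↦ 7·10 + 6|_10 = 76 ⇒ 75
(6) 75|_10 = 7·10 + 5 ↦ 7·11 + 5|_11 = 82 ⇒ 81
(7) 81|_11 = 7·11 + 4 ↦ 7·12 + 4|_12 = 88 ⇒ 87
(8) 87|_12 = 7·12 + 3 ↦ 7·13 + 3|_13 = 94 ⇒ 93

7·13 + 2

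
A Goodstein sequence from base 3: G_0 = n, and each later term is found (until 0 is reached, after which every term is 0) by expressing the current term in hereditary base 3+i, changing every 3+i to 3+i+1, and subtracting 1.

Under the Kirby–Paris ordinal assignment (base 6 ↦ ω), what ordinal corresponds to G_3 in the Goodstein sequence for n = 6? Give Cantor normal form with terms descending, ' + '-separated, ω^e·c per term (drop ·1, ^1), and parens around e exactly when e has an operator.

base 3: 6 = 2·3; at 4: 2·4 = 8; next = 7
base 4: 7 = 4 + 3; at 5: 5 + 3 = 8; next = 7
base 5: 7 = 5 + 2; at 6: 6 + 2 = 8; next = 7
base 6: 7 = 6 + 1; at 7: 7 + 1 = 8; next = 7

ω + 1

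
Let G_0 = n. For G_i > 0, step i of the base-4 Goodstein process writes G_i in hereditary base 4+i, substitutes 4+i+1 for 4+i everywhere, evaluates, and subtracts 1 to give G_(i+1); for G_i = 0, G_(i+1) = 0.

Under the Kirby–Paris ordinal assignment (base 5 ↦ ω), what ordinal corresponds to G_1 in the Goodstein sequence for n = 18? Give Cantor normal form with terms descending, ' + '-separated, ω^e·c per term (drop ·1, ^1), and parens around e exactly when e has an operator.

ω^2 + 1

G_0 = 18. HB_4(18) = 4^2 + 2. Bump = 27. G_1 = 26.
G_1 = 26. HB_5(26) = 5^2 + 1. Bump = 37. G_2 = 36.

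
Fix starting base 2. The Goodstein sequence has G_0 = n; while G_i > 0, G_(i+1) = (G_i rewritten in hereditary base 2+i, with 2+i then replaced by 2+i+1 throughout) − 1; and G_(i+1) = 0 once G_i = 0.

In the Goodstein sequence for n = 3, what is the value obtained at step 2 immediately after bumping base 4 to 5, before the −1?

3

step 0: 3 = 2 + 1; sub 3 for 2: 3 + 1; = 4; G_1 = 4−1 = 3
step 1: 3 = 3; sub 4 for 3: 4; = 4; G_2 = 4−1 = 3
step 2: 3 = 3; sub 5 for 4: 3; = 3; G_3 = 3−1 = 2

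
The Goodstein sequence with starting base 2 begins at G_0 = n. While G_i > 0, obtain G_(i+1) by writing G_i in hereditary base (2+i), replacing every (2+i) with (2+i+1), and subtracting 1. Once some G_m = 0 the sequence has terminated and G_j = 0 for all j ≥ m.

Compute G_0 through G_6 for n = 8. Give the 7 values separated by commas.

(0) 8|_2 = 2^(2 + 1) ↦ 3^(3 + 1)|_3 = 81 ⇒ 80
(1) 80|_3 = 2·3^3 + 2·3^2 + 2·3 + 2 ↦ 2·4^4 + 2·4^2 + 2·4 + 2|_4 = 554 ⇒ 553
(2) 553|_4 = 2·4^4 + 2·4^2 + 2·4 + 1 ↦ 2·5^5 + 2·5^2 + 2·5 + 1|_5 = 6311 ⇒ 6310
(3) 6310|_5 = 2·5^5 + 2·5^2 + 2·5 ↦ 2·6^6 + 2·6^2 + 2·6|_6 = 93396 ⇒ 93395
(4) 93395|_6 = 2·6^6 + 2·6^2 + 6 + 5 ↦ 2·7^7 + 2·7^2 + 7 + 5|_7 = 1647196 ⇒ 1647195
(5) 1647195|_7 = 2·7^7 + 2·7^2 + 7 + 4 ↦ 2·8^8 + 2·8^2 + 8 + 4|_8 = 33554572 ⇒ 33554571

8, 80, 553, 6310, 93395, 1647195, 33554571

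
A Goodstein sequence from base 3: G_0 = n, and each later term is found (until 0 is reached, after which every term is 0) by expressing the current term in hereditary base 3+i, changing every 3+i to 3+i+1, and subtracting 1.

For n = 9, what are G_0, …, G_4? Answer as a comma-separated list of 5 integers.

9, 15, 17, 19, 21

base 3: 9 = 3^2; at 4: 4^2 = 16; next = 15
base 4: 15 = 3·4 + 3; at 5: 3·5 + 3 = 18; next = 17
base 5: 17 = 3·5 + 2; at 6: 3·6 + 2 = 20; next = 19
base 6: 19 = 3·6 + 1; at 7: 3·7 + 1 = 22; next = 21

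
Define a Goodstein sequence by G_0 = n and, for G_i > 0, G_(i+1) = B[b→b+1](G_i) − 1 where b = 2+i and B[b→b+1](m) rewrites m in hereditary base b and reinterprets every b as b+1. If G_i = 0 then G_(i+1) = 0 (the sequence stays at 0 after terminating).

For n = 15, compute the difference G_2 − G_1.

G_0 = 15. HB_2(15) = 2^(2 + 1) + 2^2 + 2 + 1. Bump = 112. G_1 = 111.
G_1 = 111. HB_3(111) = 3^(3 + 1) + 3^3 + 3. Bump = 1284. G_2 = 1283.

1172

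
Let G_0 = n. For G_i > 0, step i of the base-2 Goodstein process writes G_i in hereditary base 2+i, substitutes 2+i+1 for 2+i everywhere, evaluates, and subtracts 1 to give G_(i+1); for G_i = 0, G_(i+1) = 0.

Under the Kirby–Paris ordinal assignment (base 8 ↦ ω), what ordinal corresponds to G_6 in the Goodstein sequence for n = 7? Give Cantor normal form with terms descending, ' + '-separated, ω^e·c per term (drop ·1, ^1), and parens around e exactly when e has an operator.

[0] 7 ≡ 2^2 + 2 + 1 (base 2). Lift 3: 31. −1: 30.
[1] 30 ≡ 3^3 + 3 (base 3). Lift 4: 260. −1: 259.
[2] 259 ≡ 4^4 + 3 (base 4). Lift 5: 3128. −1: 3127.
[3] 3127 ≡ 5^5 + 2 (base 5). Lift 6: 46658. −1: 46657.
[4] 46657 ≡ 6^6 + 1 (base 6). Lift 7: 823544. −1: 823543.
[5] 823543 ≡ 7^7 (base 7). Lift 8: 16777216. −1: 16777215.
[6] 16777215 ≡ 7·8^7 + 7·8^6 + 7·8^5 + 7·8^4 + 7·8^3 + 7·8^2 + 7·8 + 7 (base 8). Lift 9: 37665880. −1: 37665879.

ω^7·7 + ω^6·7 + ω^5·7 + ω^4·7 + ω^3·7 + ω^2·7 + ω·7 + 7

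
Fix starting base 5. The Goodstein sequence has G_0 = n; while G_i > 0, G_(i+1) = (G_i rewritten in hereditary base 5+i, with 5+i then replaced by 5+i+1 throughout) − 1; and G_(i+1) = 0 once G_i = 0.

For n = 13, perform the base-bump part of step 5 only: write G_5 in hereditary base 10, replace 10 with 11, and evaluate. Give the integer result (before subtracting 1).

18

(0) 13|_5 = 2·5 + 3 ↦ 2·6 + 3|_6 = 15 ⇒ 14
(1) 14|_6 = 2·6 + 2 ↦ 2·7 + 2|_7 = 16 ⇒ 15
(2) 15|_7 = 2·7 + 1 ↦ 2·8 + 1|_8 = 17 ⇒ 16
(3) 16|_8 = 2·8 ↦ 2·9|_9 = 18 ⇒ 17
(4) 17|_9 = 9 + 8 ↦ 10 + 8|_10 = 18 ⇒ 17
(5) 17|_10 = 10 + 7 ↦ 11 + 7|_11 = 18 ⇒ 17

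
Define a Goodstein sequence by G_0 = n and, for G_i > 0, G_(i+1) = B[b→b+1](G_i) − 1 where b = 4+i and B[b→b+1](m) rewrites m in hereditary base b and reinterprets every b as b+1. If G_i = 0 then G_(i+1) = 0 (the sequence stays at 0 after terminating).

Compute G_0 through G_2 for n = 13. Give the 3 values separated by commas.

13, 15, 17

step 0: 13 = 3·4 + 1; sub 5 for 4: 3·5 + 1; = 16; G_1 = 16−1 = 15
step 1: 15 = 3·5; sub 6 for 5: 3·6; = 18; G_2 = 18−1 = 17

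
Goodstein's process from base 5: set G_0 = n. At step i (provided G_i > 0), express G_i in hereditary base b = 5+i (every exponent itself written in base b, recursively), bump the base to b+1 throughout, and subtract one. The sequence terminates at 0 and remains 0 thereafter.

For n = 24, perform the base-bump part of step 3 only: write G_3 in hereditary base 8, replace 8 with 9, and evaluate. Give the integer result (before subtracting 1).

37

(0) 24|_5 = 4·5 + 4 ↦ 4·6 + 4|_6 = 28 ⇒ 27
(1) 27|_6 = 4·6 + 3 ↦ 4·7 + 3|_7 = 31 ⇒ 30
(2) 30|_7 = 4·7 + 2 ↦ 4·8 + 2|_8 = 34 ⇒ 33
(3) 33|_8 = 4·8 + 1 ↦ 4·9 + 1|_9 = 37 ⇒ 36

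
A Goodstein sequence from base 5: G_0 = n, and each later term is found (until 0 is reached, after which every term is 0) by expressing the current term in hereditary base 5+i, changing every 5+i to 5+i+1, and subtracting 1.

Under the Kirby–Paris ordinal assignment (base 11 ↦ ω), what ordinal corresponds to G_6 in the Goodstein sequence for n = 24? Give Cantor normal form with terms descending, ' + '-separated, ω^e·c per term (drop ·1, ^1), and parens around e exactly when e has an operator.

ω·3 + 8

24 —HB5→ 4·5 + 4 —bump→ 4·6 + 4 = 28 —(−1)→ 27
27 —HB6→ 4·6 + 3 —bump→ 4·7 + 3 = 31 —(−1)→ 30
30 —HB7→ 4·7 + 2 —bump→ 4·8 + 2 = 34 —(−1)→ 33
33 —HB8→ 4·8 + 1 —bump→ 4·9 + 1 = 37 —(−1)→ 36
36 —HB9→ 4·9 —bump→ 4·10 = 40 —(−1)→ 39
39 —HB10→ 3·10 + 9 —bump→ 3·11 + 9 = 42 —(−1)→ 41
41 —HB11→ 3·11 + 8 —bump→ 3·12 + 8 = 44 —(−1)→ 43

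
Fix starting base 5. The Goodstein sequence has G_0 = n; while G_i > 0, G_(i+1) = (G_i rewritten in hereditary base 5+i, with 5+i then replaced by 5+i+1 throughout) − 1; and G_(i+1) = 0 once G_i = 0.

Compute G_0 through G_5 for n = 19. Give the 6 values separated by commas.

19, 21, 23, 25, 27, 29

19 —HB5→ 3·5 + 4 —bump→ 3·6 + 4 = 22 —(−1)→ 21
21 —HB6→ 3·6 + 3 —bump→ 3·7 + 3 = 24 —(−1)→ 23
23 —HB7→ 3·7 + 2 —bump→ 3·8 + 2 = 26 —(−1)→ 25
25 —HB8→ 3·8 + 1 —bump→ 3·9 + 1 = 28 —(−1)→ 27
27 —HB9→ 3·9 —bump→ 3·10 = 30 —(−1)→ 29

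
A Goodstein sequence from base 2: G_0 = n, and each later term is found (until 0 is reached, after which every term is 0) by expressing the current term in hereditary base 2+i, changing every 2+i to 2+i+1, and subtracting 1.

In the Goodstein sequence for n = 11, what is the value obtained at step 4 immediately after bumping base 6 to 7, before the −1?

[0] 11 ≡ 2^(2 + 1) + 2 + 1 (base 2). Lift 3: 85. −1: 84.
[1] 84 ≡ 3^(3 + 1) + 3 (base 3). Lift 4: 1028. −1: 1027.
[2] 1027 ≡ 4^(4 + 1) + 3 (base 4). Lift 5: 15628. −1: 15627.
[3] 15627 ≡ 5^(5 + 1) + 2 (base 5). Lift 6: 279938. −1: 279937.
[4] 279937 ≡ 6^(6 + 1) + 1 (base 6). Lift 7: 5764802. −1: 5764801.

5764802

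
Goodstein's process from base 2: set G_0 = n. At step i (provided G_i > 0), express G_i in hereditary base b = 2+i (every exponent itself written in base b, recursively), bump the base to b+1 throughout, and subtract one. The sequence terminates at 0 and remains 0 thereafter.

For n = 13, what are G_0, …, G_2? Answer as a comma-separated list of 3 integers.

step 0: 13 = 2^(2 + 1) + 2^2 + 1; sub 3 for 2: 3^(3 + 1) + 3^3 + 1; = 109; G_1 = 109−1 = 108
step 1: 108 = 3^(3 + 1) + 3^3; sub 4 for 3: 4^(4 + 1) + 4^4; = 1280; G_2 = 1280−1 = 1279

13, 108, 1279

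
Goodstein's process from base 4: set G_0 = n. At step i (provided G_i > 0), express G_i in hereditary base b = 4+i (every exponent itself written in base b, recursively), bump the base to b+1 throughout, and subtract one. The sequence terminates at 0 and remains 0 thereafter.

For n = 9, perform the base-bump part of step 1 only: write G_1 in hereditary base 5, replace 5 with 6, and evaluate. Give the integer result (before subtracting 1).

G_0=9  [base 4] 2·4 + 1  →[4↦5]→  2·5 + 1 = 11  −1 ⇒ G_1=10
G_1=10  [base 5] 2·5  →[5↦6]→  2·6 = 12  −1 ⇒ G_2=11

12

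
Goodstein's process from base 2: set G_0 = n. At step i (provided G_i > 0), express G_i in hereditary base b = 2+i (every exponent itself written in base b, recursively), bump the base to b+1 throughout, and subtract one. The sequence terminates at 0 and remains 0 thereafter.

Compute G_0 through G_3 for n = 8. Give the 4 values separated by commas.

step 0: 8 = 2^(2 + 1); sub 3 for 2: 3^(3 + 1); = 81; G_1 = 81−1 = 80
step 1: 80 = 2·3^3 + 2·3^2 + 2·3 + 2; sub 4 for 3: 2·4^4 + 2·4^2 + 2·4 + 2; = 554; G_2 = 554−1 = 553
step 2: 553 = 2·4^4 + 2·4^2 + 2·4 + 1; sub 5 for 4: 2·5^5 + 2·5^2 + 2·5 + 1; = 6311; G_3 = 6311−1 = 6310

8, 80, 553, 6310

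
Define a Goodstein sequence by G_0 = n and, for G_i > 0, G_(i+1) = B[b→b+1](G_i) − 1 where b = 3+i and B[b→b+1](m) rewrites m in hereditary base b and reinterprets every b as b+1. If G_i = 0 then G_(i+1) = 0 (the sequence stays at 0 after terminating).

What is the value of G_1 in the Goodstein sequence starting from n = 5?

5

5 —HB3→ 3 + 2 —bump→ 4 + 2 = 6 —(−1)→ 5
5 —HB4→ 4 + 1 —bump→ 5 + 1 = 6 —(−1)→ 5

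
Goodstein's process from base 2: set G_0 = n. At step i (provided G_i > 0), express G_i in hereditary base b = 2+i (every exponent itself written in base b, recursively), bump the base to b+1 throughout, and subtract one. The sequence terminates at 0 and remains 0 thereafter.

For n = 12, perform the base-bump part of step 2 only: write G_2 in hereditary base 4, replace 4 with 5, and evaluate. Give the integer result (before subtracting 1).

i=0: 12 = 2^(2 + 1) + 2^2 (b=2); 2→3: 3^(3 + 1) + 3^3 = 108; 108−1 = 107
i=1: 107 = 3^(3 + 1) + 2·3^2 + 2·3 + 2 (b=3); 3→4: 4^(4 + 1) + 2·4^2 + 2·4 + 2 = 1066; 1066−1 = 1065
i=2: 1065 = 4^(4 + 1) + 2·4^2 + 2·4 + 1 (b=4); 4→5: 5^(5 + 1) + 2·5^2 + 2·5 + 1 = 15686; 15686−1 = 15685

15686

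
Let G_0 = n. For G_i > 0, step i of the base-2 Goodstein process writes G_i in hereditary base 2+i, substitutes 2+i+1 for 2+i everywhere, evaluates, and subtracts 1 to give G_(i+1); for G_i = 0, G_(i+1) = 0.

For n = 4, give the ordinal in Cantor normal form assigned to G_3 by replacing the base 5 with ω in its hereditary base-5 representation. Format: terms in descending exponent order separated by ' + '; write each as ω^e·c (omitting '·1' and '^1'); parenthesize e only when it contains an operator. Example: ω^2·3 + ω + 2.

i=0: 4 = 2^2 (b=2); 2→3: 3^3 = 27; 27−1 = 26
i=1: 26 = 2·3^2 + 2·3 + 2 (b=3); 3→4: 2·4^2 + 2·4 + 2 = 42; 42−1 = 41
i=2: 41 = 2·4^2 + 2·4 + 1 (b=4); 4→5: 2·5^2 + 2·5 + 1 = 61; 61−1 = 60

ω^2·2 + ω·2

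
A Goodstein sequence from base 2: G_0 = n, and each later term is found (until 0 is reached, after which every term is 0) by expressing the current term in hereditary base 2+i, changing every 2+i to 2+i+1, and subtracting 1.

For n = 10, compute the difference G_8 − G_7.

48063120959

i=0: 10 = 2^(2 + 1) + 2 (b=2); 2→3: 3^(3 + 1) + 3 = 84; 84−1 = 83
i=1: 83 = 3^(3 + 1) + 2 (b=3); 3→4: 4^(4 + 1) + 2 = 1026; 1026−1 = 1025
i=2: 1025 = 4^(4 + 1) + 1 (b=4); 4→5: 5^(5 + 1) + 1 = 15626; 15626−1 = 15625
i=3: 15625 = 5^(5 + 1) (b=5); 5→6: 6^(6 + 1) = 279936; 279936−1 = 279935
i=4: 279935 = 5·6^6 + 5·6^5 + 5·6^4 + 5·6^3 + 5·6^2 + 5·6 + 5 (b=6); 6→7: 5·7^7 + 5·7^5 + 5·7^4 + 5·7^3 + 5·7^2 + 5·7 + 5 = 4215755; 4215755−1 = 4215754
i=5: 4215754 = 5·7^7 + 5·7^5 + 5·7^4 + 5·7^3 + 5·7^2 + 5·7 + 4 (b=7); 7→8: 5·8^8 + 5·8^5 + 5·8^4 + 5·8^3 + 5·8^2 + 5·8 + 4 = 84073324; 84073324−1 = 84073323
i=6: 84073323 = 5·8^8 + 5·8^5 + 5·8^4 + 5·8^3 + 5·8^2 + 5·8 + 3 (b=8); 8→9: 5·9^9 + 5·9^5 + 5·9^4 + 5·9^3 + 5·9^2 + 5·9 + 3 = 1937434593; 1937434593−1 = 1937434592
i=7: 1937434592 = 5·9^9 + 5·9^5 + 5·9^4 + 5·9^3 + 5·9^2 + 5·9 + 2 (b=9); 9→10: 5·10^10 + 5·10^5 + 5·10^4 + 5·10^3 + 5·10^2 + 5·10 + 2 = 50000555552; 50000555552−1 = 50000555551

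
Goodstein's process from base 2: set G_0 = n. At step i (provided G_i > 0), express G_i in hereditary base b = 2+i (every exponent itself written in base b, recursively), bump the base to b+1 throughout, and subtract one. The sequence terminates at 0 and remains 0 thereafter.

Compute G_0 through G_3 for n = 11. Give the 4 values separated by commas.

11, 84, 1027, 15627

step 0: 11 = 2^(2 + 1) + 2 + 1; sub 3 for 2: 3^(3 + 1) + 3 + 1; = 85; G_1 = 85−1 = 84
step 1: 84 = 3^(3 + 1) + 3; sub 4 for 3: 4^(4 + 1) + 4; = 1028; G_2 = 1028−1 = 1027
step 2: 1027 = 4^(4 + 1) + 3; sub 5 for 4: 5^(5 + 1) + 3; = 15628; G_3 = 15628−1 = 15627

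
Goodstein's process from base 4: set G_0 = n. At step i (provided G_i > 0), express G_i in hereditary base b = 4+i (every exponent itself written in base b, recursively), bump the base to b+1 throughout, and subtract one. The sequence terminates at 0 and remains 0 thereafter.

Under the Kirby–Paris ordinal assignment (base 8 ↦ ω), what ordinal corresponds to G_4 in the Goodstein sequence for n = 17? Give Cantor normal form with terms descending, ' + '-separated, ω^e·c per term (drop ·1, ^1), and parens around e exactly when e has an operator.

ω·5 + 3

17 —HB4→ 4^2 + 1 —bump→ 5^2 + 1 = 26 —(−1)→ 25
25 —HB5→ 5^2 —bump→ 6^2 = 36 —(−1)→ 35
35 —HB6→ 5·6 + 5 —bump→ 5·7 + 5 = 40 —(−1)→ 39
39 —HB7→ 5·7 + 4 —bump→ 5·8 + 4 = 44 —(−1)→ 43
43 —HB8→ 5·8 + 3 —bump→ 5·9 + 3 = 48 —(−1)→ 47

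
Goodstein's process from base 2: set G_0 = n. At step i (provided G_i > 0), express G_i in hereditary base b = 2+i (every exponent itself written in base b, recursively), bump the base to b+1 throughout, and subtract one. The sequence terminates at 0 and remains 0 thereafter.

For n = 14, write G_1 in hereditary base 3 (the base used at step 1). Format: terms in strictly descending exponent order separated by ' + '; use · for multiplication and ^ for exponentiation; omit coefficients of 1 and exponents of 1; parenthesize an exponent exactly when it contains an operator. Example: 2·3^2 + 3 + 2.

base 2: 14 = 2^(2 + 1) + 2^2 + 2; at 3: 3^(3 + 1) + 3^3 + 3 = 111; next = 110
base 3: 110 = 3^(3 + 1) + 3^3 + 2; at 4: 4^(4 + 1) + 4^4 + 2 = 1282; next = 1281

3^(3 + 1) + 3^3 + 2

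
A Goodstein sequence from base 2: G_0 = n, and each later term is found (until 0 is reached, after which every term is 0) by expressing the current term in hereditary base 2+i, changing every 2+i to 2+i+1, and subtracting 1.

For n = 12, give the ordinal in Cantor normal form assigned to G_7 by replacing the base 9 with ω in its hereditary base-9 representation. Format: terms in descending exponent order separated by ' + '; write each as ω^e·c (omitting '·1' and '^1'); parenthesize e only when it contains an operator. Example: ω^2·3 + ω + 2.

ω^(ω + 1) + ω^2·2 + ω + 2

[0] 12 ≡ 2^(2 + 1) + 2^2 (base 2). Lift 3: 108. −1: 107.
[1] 107 ≡ 3^(3 + 1) + 2·3^2 + 2·3 + 2 (base 3). Lift 4: 1066. −1: 1065.
[2] 1065 ≡ 4^(4 + 1) + 2·4^2 + 2·4 + 1 (base 4). Lift 5: 15686. −1: 15685.
[3] 15685 ≡ 5^(5 + 1) + 2·5^2 + 2·5 (base 5). Lift 6: 280020. −1: 280019.
[4] 280019 ≡ 6^(6 + 1) + 2·6^2 + 6 + 5 (base 6). Lift 7: 5764911. −1: 5764910.
[5] 5764910 ≡ 7^(7 + 1) + 2·7^2 + 7 + 4 (base 7). Lift 8: 134217868. −1: 134217867.
[6] 134217867 ≡ 8^(8 + 1) + 2·8^2 + 8 + 3 (base 8). Lift 9: 3486784575. −1: 3486784574.
[7] 3486784574 ≡ 9^(9 + 1) + 2·9^2 + 9 + 2 (base 9). Lift 10: 100000000212. −1: 100000000211.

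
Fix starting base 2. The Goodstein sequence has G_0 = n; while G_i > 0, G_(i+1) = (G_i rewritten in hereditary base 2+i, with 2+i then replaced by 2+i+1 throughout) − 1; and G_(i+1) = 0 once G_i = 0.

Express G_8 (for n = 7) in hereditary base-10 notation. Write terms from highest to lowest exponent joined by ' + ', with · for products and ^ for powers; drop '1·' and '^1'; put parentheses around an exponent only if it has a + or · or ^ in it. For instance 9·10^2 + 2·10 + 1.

base 2: 7 = 2^2 + 2 + 1; at 3: 3^3 + 3 + 1 = 31; next = 30
base 3: 30 = 3^3 + 3; at 4: 4^4 + 4 = 260; next = 259
base 4: 259 = 4^4 + 3; at 5: 5^5 + 3 = 3128; next = 3127
base 5: 3127 = 5^5 + 2; at 6: 6^6 + 2 = 46658; next = 46657
base 6: 46657 = 6^6 + 1; at 7: 7^7 + 1 = 823544; next = 823543
base 7: 823543 = 7^7; at 8: 8^8 = 16777216; next = 16777215
base 8: 16777215 = 7·8^7 + 7·8^6 + 7·8^5 + 7·8^4 + 7·8^3 + 7·8^2 + 7·8 + 7; at 9: 7·9^7 + 7·9^6 + 7·9^5 + 7·9^4 + 7·9^3 + 7·9^2 + 7·9 + 7 = 37665880; next = 37665879
base 9: 37665879 = 7·9^7 + 7·9^6 + 7·9^5 + 7·9^4 + 7·9^3 + 7·9^2 + 7·9 + 6; at 10: 7·10^7 + 7·10^6 + 7·10^5 + 7·10^4 + 7·10^3 + 7·10^2 + 7·10 + 6 = 77777776; next = 77777775
base 10: 77777775 = 7·10^7 + 7·10^6 + 7·10^5 + 7·10^4 + 7·10^3 + 7·10^2 + 7·10 + 5; at 11: 7·11^7 + 7·11^6 + 7·11^5 + 7·11^4 + 7·11^3 + 7·11^2 + 7·11 + 5 = 150051214; next = 150051213

7·10^7 + 7·10^6 + 7·10^5 + 7·10^4 + 7·10^3 + 7·10^2 + 7·10 + 5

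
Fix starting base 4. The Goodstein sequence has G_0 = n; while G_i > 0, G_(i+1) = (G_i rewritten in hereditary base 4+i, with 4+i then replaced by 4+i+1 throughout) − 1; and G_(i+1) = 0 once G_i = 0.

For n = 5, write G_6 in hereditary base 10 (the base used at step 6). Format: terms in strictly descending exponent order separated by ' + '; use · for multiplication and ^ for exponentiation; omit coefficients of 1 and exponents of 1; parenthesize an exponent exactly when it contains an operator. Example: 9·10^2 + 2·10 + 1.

1

i=0: 5 = 4 + 1 (b=4); 4→5: 5 + 1 = 6; 6−1 = 5
i=1: 5 = 5 (b=5); 5→6: 6 = 6; 6−1 = 5
i=2: 5 = 5 (b=6); 6→7: 5 = 5; 5−1 = 4
i=3: 4 = 4 (b=7); 7→8: 4 = 4; 4−1 = 3
i=4: 3 = 3 (b=8); 8→9: 3 = 3; 3−1 = 2
i=5: 2 = 2 (b=9); 9→10: 2 = 2; 2−1 = 1
i=6: 1 = 1 (b=10); 10→11: 1 = 1; 1−1 = 0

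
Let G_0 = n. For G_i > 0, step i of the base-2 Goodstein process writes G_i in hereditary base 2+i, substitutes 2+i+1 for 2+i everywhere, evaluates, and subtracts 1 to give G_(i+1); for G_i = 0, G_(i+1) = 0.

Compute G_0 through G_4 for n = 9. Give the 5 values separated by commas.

9, 81, 1023, 9842, 140743

[0] 9 ≡ 2^(2 + 1) + 1 (base 2). Lift 3: 82. −1: 81.
[1] 81 ≡ 3^(3 + 1) (base 3). Lift 4: 1024. −1: 1023.
[2] 1023 ≡ 3·4^4 + 3·4^3 + 3·4^2 + 3·4 + 3 (base 4). Lift 5: 9843. −1: 9842.
[3] 9842 ≡ 3·5^5 + 3·5^3 + 3·5^2 + 3·5 + 2 (base 5). Lift 6: 140744. −1: 140743.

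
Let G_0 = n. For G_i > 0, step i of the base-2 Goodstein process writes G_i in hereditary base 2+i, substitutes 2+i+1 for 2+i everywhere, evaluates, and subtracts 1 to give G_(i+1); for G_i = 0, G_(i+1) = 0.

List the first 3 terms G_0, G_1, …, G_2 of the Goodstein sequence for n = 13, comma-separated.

13, 108, 1279

(0) 13|_2 = 2^(2 + 1) + 2^2 + 1 ↦ 3^(3 + 1) + 3^3 + 1|_3 = 109 ⇒ 108
(1) 108|_3 = 3^(3 + 1) + 3^3 ↦ 4^(4 + 1) + 4^4|_4 = 1280 ⇒ 1279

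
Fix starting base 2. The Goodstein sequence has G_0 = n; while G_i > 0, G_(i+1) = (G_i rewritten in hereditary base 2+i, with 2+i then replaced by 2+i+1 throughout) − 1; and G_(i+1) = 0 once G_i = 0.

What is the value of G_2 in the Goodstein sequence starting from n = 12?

base 2: 12 = 2^(2 + 1) + 2^2; at 3: 3^(3 + 1) + 3^3 = 108; next = 107
base 3: 107 = 3^(3 + 1) + 2·3^2 + 2·3 + 2; at 4: 4^(4 + 1) + 2·4^2 + 2·4 + 2 = 1066; next = 1065
base 4: 1065 = 4^(4 + 1) + 2·4^2 + 2·4 + 1; at 5: 5^(5 + 1) + 2·5^2 + 2·5 + 1 = 15686; next = 15685

1065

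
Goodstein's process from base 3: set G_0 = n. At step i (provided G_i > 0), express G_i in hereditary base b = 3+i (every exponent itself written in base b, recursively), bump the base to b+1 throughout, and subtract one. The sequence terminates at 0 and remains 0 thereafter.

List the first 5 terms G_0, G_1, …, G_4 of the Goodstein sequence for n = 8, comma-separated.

8, 9, 10, 11, 11

8 —HB3→ 2·3 + 2 —bump→ 2·4 + 2 = 10 —(−1)→ 9
9 —HB4→ 2·4 + 1 —bump→ 2·5 + 1 = 11 —(−1)→ 10
10 —HB5→ 2·5 —bump→ 2·6 = 12 —(−1)→ 11
11 —HB6→ 6 + 5 —bump→ 7 + 5 = 12 —(−1)→ 11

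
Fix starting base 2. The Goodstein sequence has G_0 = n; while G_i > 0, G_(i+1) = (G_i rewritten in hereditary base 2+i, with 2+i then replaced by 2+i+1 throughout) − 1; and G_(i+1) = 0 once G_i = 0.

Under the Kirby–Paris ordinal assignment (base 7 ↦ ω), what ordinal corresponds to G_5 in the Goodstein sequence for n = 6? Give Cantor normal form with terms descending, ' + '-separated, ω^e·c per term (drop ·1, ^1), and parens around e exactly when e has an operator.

G_0 = 6. HB_2(6) = 2^2 + 2. Bump = 30. G_1 = 29.
G_1 = 29. HB_3(29) = 3^3 + 2. Bump = 258. G_2 = 257.
G_2 = 257. HB_4(257) = 4^4 + 1. Bump = 3126. G_3 = 3125.
G_3 = 3125. HB_5(3125) = 5^5. Bump = 46656. G_4 = 46655.
G_4 = 46655. HB_6(46655) = 5·6^5 + 5·6^4 + 5·6^3 + 5·6^2 + 5·6 + 5. Bump = 98040. G_5 = 98039.
G_5 = 98039. HB_7(98039) = 5·7^5 + 5·7^4 + 5·7^3 + 5·7^2 + 5·7 + 4. Bump = 187244. G_6 = 187243.

ω^5·5 + ω^4·5 + ω^3·5 + ω^2·5 + ω·5 + 4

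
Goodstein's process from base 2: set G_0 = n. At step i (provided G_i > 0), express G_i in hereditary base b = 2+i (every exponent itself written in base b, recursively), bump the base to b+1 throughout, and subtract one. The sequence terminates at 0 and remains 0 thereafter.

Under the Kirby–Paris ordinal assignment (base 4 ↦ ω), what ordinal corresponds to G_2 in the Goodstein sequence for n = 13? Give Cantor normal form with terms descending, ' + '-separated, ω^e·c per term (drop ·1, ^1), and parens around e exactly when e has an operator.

ω^(ω + 1) + ω^3·3 + ω^2·3 + ω·3 + 3

step 0: 13 = 2^(2 + 1) + 2^2 + 1; sub 3 for 2: 3^(3 + 1) + 3^3 + 1; = 109; G_1 = 109−1 = 108
step 1: 108 = 3^(3 + 1) + 3^3; sub 4 for 3: 4^(4 + 1) + 4^4; = 1280; G_2 = 1280−1 = 1279
step 2: 1279 = 4^(4 + 1) + 3·4^3 + 3·4^2 + 3·4 + 3; sub 5 for 4: 5^(5 + 1) + 3·5^3 + 3·5^2 + 3·5 + 3; = 16093; G_3 = 16093−1 = 16092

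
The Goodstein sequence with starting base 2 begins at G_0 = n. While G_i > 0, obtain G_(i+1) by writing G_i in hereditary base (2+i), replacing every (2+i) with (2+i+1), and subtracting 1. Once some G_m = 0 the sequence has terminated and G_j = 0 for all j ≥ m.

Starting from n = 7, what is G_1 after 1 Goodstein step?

7 —HB2→ 2^2 + 2 + 1 —bump→ 3^3 + 3 + 1 = 31 —(−1)→ 30
30 —HB3→ 3^3 + 3 —bump→ 4^4 + 4 = 260 —(−1)→ 259

30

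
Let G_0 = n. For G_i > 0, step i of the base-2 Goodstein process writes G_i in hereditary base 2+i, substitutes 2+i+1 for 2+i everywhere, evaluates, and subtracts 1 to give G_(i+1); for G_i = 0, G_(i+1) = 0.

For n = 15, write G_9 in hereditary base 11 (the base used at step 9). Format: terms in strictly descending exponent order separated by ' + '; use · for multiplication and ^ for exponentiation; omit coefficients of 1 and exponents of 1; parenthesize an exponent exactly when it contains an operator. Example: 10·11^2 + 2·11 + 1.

i=0: 15 = 2^(2 + 1) + 2^2 + 2 + 1 (b=2); 2→3: 3^(3 + 1) + 3^3 + 3 + 1 = 112; 112−1 = 111
i=1: 111 = 3^(3 + 1) + 3^3 + 3 (b=3); 3→4: 4^(4 + 1) + 4^4 + 4 = 1284; 1284−1 = 1283
i=2: 1283 = 4^(4 + 1) + 4^4 + 3 (b=4); 4→5: 5^(5 + 1) + 5^5 + 3 = 18753; 18753−1 = 18752
i=3: 18752 = 5^(5 + 1) + 5^5 + 2 (b=5); 5→6: 6^(6 + 1) + 6^6 + 2 = 326594; 326594−1 = 326593
i=4: 326593 = 6^(6 + 1) + 6^6 + 1 (b=6); 6→7: 7^(7 + 1) + 7^7 + 1 = 6588345; 6588345−1 = 6588344
i=5: 6588344 = 7^(7 + 1) + 7^7 (b=7); 7→8: 8^(8 + 1) + 8^8 = 150994944; 150994944−1 = 150994943
i=6: 150994943 = 8^(8 + 1) + 7·8^7 + 7·8^6 + 7·8^5 + 7·8^4 + 7·8^3 + 7·8^2 + 7·8 + 7 (b=8); 8→9: 9^(9 + 1) + 7·9^7 + 7·9^6 + 7·9^5 + 7·9^4 + 7·9^3 + 7·9^2 + 7·9 + 7 = 3524450281; 3524450281−1 = 3524450280
i=7: 3524450280 = 9^(9 + 1) + 7·9^7 + 7·9^6 + 7·9^5 + 7·9^4 + 7·9^3 + 7·9^2 + 7·9 + 6 (b=9); 9→10: 10^(10 + 1) + 7·10^7 + 7·10^6 + 7·10^5 + 7·10^4 + 7·10^3 + 7·10^2 + 7·10 + 6 = 100077777776; 100077777776−1 = 100077777775
i=8: 100077777775 = 10^(10 + 1) + 7·10^7 + 7·10^6 + 7·10^5 + 7·10^4 + 7·10^3 + 7·10^2 + 7·10 + 5 (b=10); 10→11: 11^(11 + 1) + 7·11^7 + 7·11^6 + 7·11^5 + 7·11^4 + 7·11^3 + 7·11^2 + 7·11 + 5 = 3138578427935; 3138578427935−1 = 3138578427934

11^(11 + 1) + 7·11^7 + 7·11^6 + 7·11^5 + 7·11^4 + 7·11^3 + 7·11^2 + 7·11 + 4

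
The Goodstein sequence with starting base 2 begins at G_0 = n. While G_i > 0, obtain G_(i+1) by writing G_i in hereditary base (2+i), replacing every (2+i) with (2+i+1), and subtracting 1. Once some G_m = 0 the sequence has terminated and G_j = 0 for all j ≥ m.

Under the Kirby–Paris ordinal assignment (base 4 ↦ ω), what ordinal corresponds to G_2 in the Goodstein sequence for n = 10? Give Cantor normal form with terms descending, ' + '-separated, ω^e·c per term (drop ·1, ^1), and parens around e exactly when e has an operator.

ω^(ω + 1) + 1

(0) 10|_2 = 2^(2 + 1) + 2 ↦ 3^(3 + 1) + 3|_3 = 84 ⇒ 83
(1) 83|_3 = 3^(3 + 1) + 2 ↦ 4^(4 + 1) + 2|_4 = 1026 ⇒ 1025
(2) 1025|_4 = 4^(4 + 1) + 1 ↦ 5^(5 + 1) + 1|_5 = 15626 ⇒ 15625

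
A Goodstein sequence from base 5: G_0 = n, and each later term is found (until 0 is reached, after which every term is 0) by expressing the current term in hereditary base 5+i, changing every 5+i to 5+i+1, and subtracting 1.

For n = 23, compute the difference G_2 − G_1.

3

step 0: 23 = 4·5 + 3; sub 6 for 5: 4·6 + 3; = 27; G_1 = 27−1 = 26
step 1: 26 = 4·6 + 2; sub 7 for 6: 4·7 + 2; = 30; G_2 = 30−1 = 29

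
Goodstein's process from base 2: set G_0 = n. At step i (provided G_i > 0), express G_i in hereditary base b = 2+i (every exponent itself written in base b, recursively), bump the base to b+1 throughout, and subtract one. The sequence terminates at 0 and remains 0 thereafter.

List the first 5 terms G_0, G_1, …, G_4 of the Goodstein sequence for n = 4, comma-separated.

4, 26, 41, 60, 83

(0) 4|_2 = 2^2 ↦ 3^3|_3 = 27 ⇒ 26
(1) 26|_3 = 2·3^2 + 2·3 + 2 ↦ 2·4^2 + 2·4 + 2|_4 = 42 ⇒ 41
(2) 41|_4 = 2·4^2 + 2·4 + 1 ↦ 2·5^2 + 2·5 + 1|_5 = 61 ⇒ 60
(3) 60|_5 = 2·5^2 + 2·5 ↦ 2·6^2 + 2·6|_6 = 84 ⇒ 83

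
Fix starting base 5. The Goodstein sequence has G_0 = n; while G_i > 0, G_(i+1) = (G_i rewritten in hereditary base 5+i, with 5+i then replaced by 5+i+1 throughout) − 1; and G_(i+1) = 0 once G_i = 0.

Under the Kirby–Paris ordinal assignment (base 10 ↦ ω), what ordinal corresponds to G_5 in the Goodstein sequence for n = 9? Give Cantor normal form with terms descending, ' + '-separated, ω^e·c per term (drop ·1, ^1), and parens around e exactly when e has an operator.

9

step 0: 9 = 5 + 4; sub 6 for 5: 6 + 4; = 10; G_1 = 10−1 = 9
step 1: 9 = 6 + 3; sub 7 for 6: 7 + 3; = 10; G_2 = 10−1 = 9
step 2: 9 = 7 + 2; sub 8 for 7: 8 + 2; = 10; G_3 = 10−1 = 9
step 3: 9 = 8 + 1; sub 9 for 8: 9 + 1; = 10; G_4 = 10−1 = 9
step 4: 9 = 9; sub 10 for 9: 10; = 10; G_5 = 10−1 = 9
step 5: 9 = 9; sub 11 for 10: 9; = 9; G_6 = 9−1 = 8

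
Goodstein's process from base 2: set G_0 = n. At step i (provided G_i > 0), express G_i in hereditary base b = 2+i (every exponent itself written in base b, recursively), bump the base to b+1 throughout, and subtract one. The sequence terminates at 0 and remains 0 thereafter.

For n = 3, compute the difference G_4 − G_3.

(0) 3|_2 = 2 + 1 ↦ 3 + 1|_3 = 4 ⇒ 3
(1) 3|_3 = 3 ↦ 4|_4 = 4 ⇒ 3
(2) 3|_4 = 3 ↦ 3|_5 = 3 ⇒ 2
(3) 2|_5 = 2 ↦ 2|_6 = 2 ⇒ 1

-1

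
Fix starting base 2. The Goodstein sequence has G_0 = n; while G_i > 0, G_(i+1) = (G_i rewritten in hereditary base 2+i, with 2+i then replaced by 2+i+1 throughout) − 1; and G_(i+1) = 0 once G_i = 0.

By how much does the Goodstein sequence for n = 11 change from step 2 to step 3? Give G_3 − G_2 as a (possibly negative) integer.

14600

step 0: 11 = 2^(2 + 1) + 2 + 1; sub 3 for 2: 3^(3 + 1) + 3 + 1; = 85; G_1 = 85−1 = 84
step 1: 84 = 3^(3 + 1) + 3; sub 4 for 3: 4^(4 + 1) + 4; = 1028; G_2 = 1028−1 = 1027
step 2: 1027 = 4^(4 + 1) + 3; sub 5 for 4: 5^(5 + 1) + 3; = 15628; G_3 = 15628−1 = 15627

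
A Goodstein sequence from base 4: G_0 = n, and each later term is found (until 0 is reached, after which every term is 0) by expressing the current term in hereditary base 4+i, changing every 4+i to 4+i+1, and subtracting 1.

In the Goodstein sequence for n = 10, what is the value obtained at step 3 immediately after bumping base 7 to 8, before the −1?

14

step 0: 10 = 2·4 + 2; sub 5 for 4: 2·5 + 2; = 12; G_1 = 12−1 = 11
step 1: 11 = 2·5 + 1; sub 6 for 5: 2·6 + 1; = 13; G_2 = 13−1 = 12
step 2: 12 = 2·6; sub 7 for 6: 2·7; = 14; G_3 = 14−1 = 13
step 3: 13 = 7 + 6; sub 8 for 7: 8 + 6; = 14; G_4 = 14−1 = 13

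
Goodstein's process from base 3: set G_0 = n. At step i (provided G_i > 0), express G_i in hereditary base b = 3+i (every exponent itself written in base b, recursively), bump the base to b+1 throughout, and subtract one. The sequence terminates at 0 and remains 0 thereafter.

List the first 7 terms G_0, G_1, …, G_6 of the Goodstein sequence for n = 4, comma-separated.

G_0=4  [base 3] 3 + 1  →[3↦4]→  4 + 1 = 5  −1 ⇒ G_1=4
G_1=4  [base 4] 4  →[4↦5]→  5 = 5  −1 ⇒ G_2=4
G_2=4  [base 5] 4  →[5↦6]→  4 = 4  −1 ⇒ G_3=3
G_3=3  [base 6] 3  →[6↦7]→  3 = 3  −1 ⇒ G_4=2
G_4=2  [base 7] 2  →[7↦8]→  2 = 2  −1 ⇒ G_5=1
G_5=1  [base 8] 1  →[8↦9]→  1 = 1  −1 ⇒ G_6=0

4, 4, 4, 3, 2, 1, 0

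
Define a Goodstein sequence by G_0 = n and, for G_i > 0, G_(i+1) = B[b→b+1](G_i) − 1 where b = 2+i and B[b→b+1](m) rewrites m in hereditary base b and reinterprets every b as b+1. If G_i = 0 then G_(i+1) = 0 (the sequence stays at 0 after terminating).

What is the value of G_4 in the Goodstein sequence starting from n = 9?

140743

[0] 9 ≡ 2^(2 + 1) + 1 (base 2). Lift 3: 82. −1: 81.
[1] 81 ≡ 3^(3 + 1) (base 3). Lift 4: 1024. −1: 1023.
[2] 1023 ≡ 3·4^4 + 3·4^3 + 3·4^2 + 3·4 + 3 (base 4). Lift 5: 9843. −1: 9842.
[3] 9842 ≡ 3·5^5 + 3·5^3 + 3·5^2 + 3·5 + 2 (base 5). Lift 6: 140744. −1: 140743.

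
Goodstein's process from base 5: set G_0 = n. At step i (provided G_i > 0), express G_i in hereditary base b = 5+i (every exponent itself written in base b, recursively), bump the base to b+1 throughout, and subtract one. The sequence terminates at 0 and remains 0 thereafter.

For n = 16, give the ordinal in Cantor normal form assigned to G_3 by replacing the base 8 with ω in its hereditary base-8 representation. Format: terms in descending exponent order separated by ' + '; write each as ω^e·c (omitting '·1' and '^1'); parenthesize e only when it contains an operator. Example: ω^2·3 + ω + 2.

[0] 16 ≡ 3·5 + 1 (base 5). Lift 6: 19. −1: 18.
[1] 18 ≡ 3·6 (base 6). Lift 7: 21. −1: 20.
[2] 20 ≡ 2·7 + 6 (base 7). Lift 8: 22. −1: 21.

ω·2 + 5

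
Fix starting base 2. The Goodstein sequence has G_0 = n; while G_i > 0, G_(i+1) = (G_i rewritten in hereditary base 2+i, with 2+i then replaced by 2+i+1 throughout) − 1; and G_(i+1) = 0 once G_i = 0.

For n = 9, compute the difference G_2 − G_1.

base 2: 9 = 2^(2 + 1) + 1; at 3: 3^(3 + 1) + 1 = 82; next = 81
base 3: 81 = 3^(3 + 1); at 4: 4^(4 + 1) = 1024; next = 1023

942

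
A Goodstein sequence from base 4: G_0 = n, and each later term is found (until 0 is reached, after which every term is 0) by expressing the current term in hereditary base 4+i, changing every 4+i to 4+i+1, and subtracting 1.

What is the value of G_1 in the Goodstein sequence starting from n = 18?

G_0=18  [base 4] 4^2 + 2  →[4↦5]→  5^2 + 2 = 27  −1 ⇒ G_1=26
G_1=26  [base 5] 5^2 + 1  →[5↦6]→  6^2 + 1 = 37  −1 ⇒ G_2=36

26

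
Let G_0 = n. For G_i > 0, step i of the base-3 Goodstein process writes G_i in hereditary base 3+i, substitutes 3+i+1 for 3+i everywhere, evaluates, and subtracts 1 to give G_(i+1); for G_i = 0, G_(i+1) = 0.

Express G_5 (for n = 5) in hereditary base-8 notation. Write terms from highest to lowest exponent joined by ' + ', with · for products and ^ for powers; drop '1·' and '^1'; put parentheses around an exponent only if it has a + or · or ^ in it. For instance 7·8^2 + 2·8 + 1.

3

G_0=5  [base 3] 3 + 2  →[3↦4]→  4 + 2 = 6  −1 ⇒ G_1=5
G_1=5  [base 4] 4 + 1  →[4↦5]→  5 + 1 = 6  −1 ⇒ G_2=5
G_2=5  [base 5] 5  →[5↦6]→  6 = 6  −1 ⇒ G_3=5
G_3=5  [base 6] 5  →[6↦7]→  5 = 5  −1 ⇒ G_4=4
G_4=4  [base 7] 4  →[7↦8]→  4 = 4  −1 ⇒ G_5=3
G_5=3  [base 8] 3  →[8↦9]→  3 = 3  −1 ⇒ G_6=2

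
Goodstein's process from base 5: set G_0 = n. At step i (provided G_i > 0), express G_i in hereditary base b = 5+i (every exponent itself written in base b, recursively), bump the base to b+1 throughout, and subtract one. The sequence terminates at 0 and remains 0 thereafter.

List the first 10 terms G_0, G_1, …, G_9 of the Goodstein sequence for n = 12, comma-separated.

12 —HB5→ 2·5 + 2 —bump→ 2·6 + 2 = 14 —(−1)→ 13
13 —HB6→ 2·6 + 1 —bump→ 2·7 + 1 = 15 —(−1)→ 14
14 —HB7→ 2·7 —bump→ 2·8 = 16 —(−1)→ 15
15 —HB8→ 8 + 7 —bump→ 9 + 7 = 16 —(−1)→ 15
15 —HB9→ 9 + 6 —bump→ 10 + 6 = 16 —(−1)→ 15
15 —HB10→ 10 + 5 —bump→ 11 + 5 = 16 —(−1)→ 15
15 —HB11→ 11 + 4 —bump→ 12 + 4 = 16 —(−1)→ 15
15 —HB12→ 12 + 3 —bump→ 13 + 3 = 16 —(−1)→ 15
15 —HB13→ 13 + 2 —bump→ 14 + 2 = 16 —(−1)→ 15

12, 13, 14, 15, 15, 15, 15, 15, 15, 15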